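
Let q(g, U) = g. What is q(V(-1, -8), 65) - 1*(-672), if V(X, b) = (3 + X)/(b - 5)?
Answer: 8734/13 ≈ 671.85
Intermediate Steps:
V(X, b) = (3 + X)/(-5 + b)
q(V(-1, -8), 65) - 1*(-672) = (3 - 1)/(-5 - 8) - 1*(-672) = 2/(-13) + 672 = -1/13*2 + 672 = -2/13 + 672 = 8734/13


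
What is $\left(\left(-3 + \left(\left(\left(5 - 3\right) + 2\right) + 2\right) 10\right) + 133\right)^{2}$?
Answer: $36100$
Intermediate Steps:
$\left(\left(-3 + \left(\left(\left(5 - 3\right) + 2\right) + 2\right) 10\right) + 133\right)^{2} = \left(\left(-3 + \left(\left(2 + 2\right) + 2\right) 10\right) + 133\right)^{2} = \left(\left(-3 + \left(4 + 2\right) 10\right) + 133\right)^{2} = \left(\left(-3 + 6 \cdot 10\right) + 133\right)^{2} = \left(\left(-3 + 60\right) + 133\right)^{2} = \left(57 + 133\right)^{2} = 190^{2} = 36100$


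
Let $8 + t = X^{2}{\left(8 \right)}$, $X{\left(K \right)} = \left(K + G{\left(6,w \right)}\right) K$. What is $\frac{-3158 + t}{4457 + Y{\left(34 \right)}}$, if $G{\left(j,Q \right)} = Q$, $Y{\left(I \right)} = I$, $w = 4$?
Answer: $\frac{6050}{4491} \approx 1.3471$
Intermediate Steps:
$X{\left(K \right)} = K \left(4 + K\right)$ ($X{\left(K \right)} = \left(K + 4\right) K = \left(4 + K\right) K = K \left(4 + K\right)$)
$t = 9208$ ($t = -8 + \left(8 \left(4 + 8\right)\right)^{2} = -8 + \left(8 \cdot 12\right)^{2} = -8 + 96^{2} = -8 + 9216 = 9208$)
$\frac{-3158 + t}{4457 + Y{\left(34 \right)}} = \frac{-3158 + 9208}{4457 + 34} = \frac{6050}{4491}$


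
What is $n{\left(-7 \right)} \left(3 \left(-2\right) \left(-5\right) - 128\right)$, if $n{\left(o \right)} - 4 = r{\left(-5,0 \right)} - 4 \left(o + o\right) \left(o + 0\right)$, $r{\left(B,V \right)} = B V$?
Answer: $38024$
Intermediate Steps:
$n{\left(o \right)} = 4 - 8 o^{2}$ ($n{\left(o \right)} = 4 - 4 \left(o + o\right) \left(o + 0\right) = 4 + \left(0 - 4 \cdot 2 o o\right) = 4 + \left(0 - 4 \cdot 2 o^{2}\right) = 4 + \left(0 - 8 o^{2}\right) = 4 - 8 o^{2}$)
$n{\left(-7 \right)} \left(3 \left(-2\right) \left(-5\right) - 128\right) = \left(4 - 8 \left(-7\right)^{2}\right) \left(3 \left(-2\right) \left(-5\right) - 128\right) = \left(4 - 392\right) \left(\left(-6\right) \left(-5\right) - 128\right) = \left(4 - 392\right) \left(30 - 128\right) = \left(-388\right) \left(-98\right) = 38024$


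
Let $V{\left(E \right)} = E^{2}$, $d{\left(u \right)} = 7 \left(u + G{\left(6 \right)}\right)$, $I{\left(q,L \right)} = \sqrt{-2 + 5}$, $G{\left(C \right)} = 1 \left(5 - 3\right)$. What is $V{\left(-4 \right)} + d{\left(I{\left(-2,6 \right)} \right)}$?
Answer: $30 + 7 \sqrt{3} \approx 42.124$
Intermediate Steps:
$G{\left(C \right)} = 2$ ($G{\left(C \right)} = 1 \cdot 2 = 2$)
$I{\left(q,L \right)} = \sqrt{3}$
$d{\left(u \right)} = 14 + 7 u$ ($d{\left(u \right)} = 7 \left(u + 2\right) = 7 \left(2 + u\right) = 14 + 7 u$)
$V{\left(-4 \right)} + d{\left(I{\left(-2,6 \right)} \right)} = \left(-4\right)^{2} + \left(14 + 7 \sqrt{3}\right) = 16 + \left(14 + 7 \sqrt{3}\right) = 30 + 7 \sqrt{3}$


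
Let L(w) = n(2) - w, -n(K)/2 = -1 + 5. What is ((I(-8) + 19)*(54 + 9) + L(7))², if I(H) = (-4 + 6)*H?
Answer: 30276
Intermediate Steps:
n(K) = -8 (n(K) = -2*(-1 + 5) = -2*4 = -8)
I(H) = 2*H
L(w) = -8 - w
((I(-8) + 19)*(54 + 9) + L(7))² = ((2*(-8) + 19)*(54 + 9) + (-8 - 1*7))² = ((-16 + 19)*63 + (-8 - 7))² = (3*63 - 15)² = (189 - 15)² = 174² = 30276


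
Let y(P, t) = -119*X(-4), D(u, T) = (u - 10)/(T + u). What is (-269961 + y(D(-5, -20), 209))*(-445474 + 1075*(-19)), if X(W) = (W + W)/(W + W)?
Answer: 125830001920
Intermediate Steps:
D(u, T) = (-10 + u)/(T + u)
X(W) = 1 (X(W) = (2*W)/((2*W)) = (2*W)*(1/(2*W)) = 1)
y(P, t) = -119 (y(P, t) = -119*1 = -119)
(-269961 + y(D(-5, -20), 209))*(-445474 + 1075*(-19)) = (-269961 - 119)*(-445474 + 1075*(-19)) = -270080*(-445474 - 20425) = -270080*(-465899) = 125830001920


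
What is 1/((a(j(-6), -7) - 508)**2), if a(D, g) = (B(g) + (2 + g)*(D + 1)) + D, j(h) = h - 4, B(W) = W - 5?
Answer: 1/235225 ≈ 4.2512e-6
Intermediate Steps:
B(W) = -5 + W
j(h) = -4 + h
a(D, g) = -5 + D + g + (1 + D)*(2 + g) (a(D, g) = ((-5 + g) + (2 + g)*(D + 1)) + D = ((-5 + g) + (2 + g)*(1 + D)) + D = ((-5 + g) + (1 + D)*(2 + g)) + D = (-5 + g + (1 + D)*(2 + g)) + D = -5 + D + g + (1 + D)*(2 + g))
1/((a(j(-6), -7) - 508)**2) = 1/(((-3 + 2*(-7) + 3*(-4 - 6) + (-4 - 6)*(-7)) - 508)**2) = 1/(((-3 - 14 + 3*(-10) - 10*(-7)) - 508)**2) = 1/(((-3 - 14 - 30 + 70) - 508)**2) = 1/((23 - 508)**2) = 1/((-485)**2) = 1/235225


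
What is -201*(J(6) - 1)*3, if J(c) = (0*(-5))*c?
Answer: 603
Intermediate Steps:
J(c) = 0 (J(c) = 0*c = 0)
-201*(J(6) - 1)*3 = -201*(0 - 1)*3 = -(-201)*3 = -201*(-3) = 603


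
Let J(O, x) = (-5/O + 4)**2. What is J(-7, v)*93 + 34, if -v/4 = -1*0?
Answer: 102943/49 ≈ 2100.9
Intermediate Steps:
v = 0 (v = -(-4)*0 = -4*0 = 0)
J(O, x) = (4 - 5/O)**2
J(-7, v)*93 + 34 = ((-5 + 4*(-7))**2/(-7)**2)*93 + 34 = ((-5 - 28)**2/49)*93 + 34 = ((1/49)*(-33)**2)*93 + 34 = ((1/49)*1089)*93 + 34 = (1089/49)*93 + 34 = 101277/49 + 34 = 102943/49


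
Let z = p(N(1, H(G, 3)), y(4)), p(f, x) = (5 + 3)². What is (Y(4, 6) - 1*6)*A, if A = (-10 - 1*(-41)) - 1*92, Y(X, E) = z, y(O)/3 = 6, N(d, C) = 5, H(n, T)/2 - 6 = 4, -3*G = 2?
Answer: -3538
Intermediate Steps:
G = -⅔ (G = -⅓*2 = -⅔ ≈ -0.66667)
H(n, T) = 20 (H(n, T) = 12 + 2*4 = 12 + 8 = 20)
y(O) = 18 (y(O) = 3*6 = 18)
p(f, x) = 64 (p(f, x) = 8² = 64)
z = 64
Y(X, E) = 64
A = -61 (A = (-10 + 41) - 92 = 31 - 92 = -61)
(Y(4, 6) - 1*6)*A = (64 - 1*6)*(-61) = (64 - 6)*(-61) = 58*(-61) = -3538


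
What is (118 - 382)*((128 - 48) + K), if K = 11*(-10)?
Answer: 7920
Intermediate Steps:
K = -110
(118 - 382)*((128 - 48) + K) = (118 - 382)*((128 - 48) - 110) = -264*(80 - 110) = -264*(-30) = 7920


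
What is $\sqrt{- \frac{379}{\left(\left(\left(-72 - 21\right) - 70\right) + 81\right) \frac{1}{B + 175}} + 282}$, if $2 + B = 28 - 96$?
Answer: $\frac{3 \sqrt{573262}}{82} \approx 27.7$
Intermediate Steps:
$B = -70$ ($B = -2 + \left(28 - 96\right) = -2 - 68 = -70$)
$\sqrt{- \frac{379}{\left(\left(\left(-72 - 21\right) - 70\right) + 81\right) \frac{1}{B + 175}} + 282} = \sqrt{- \frac{379}{\left(\left(\left(-72 - 21\right) - 70\right) + 81\right) \frac{1}{-70 + 175}} + 282} = \sqrt{- \frac{379}{\left(\left(-93 - 70\right) + 81\right) \frac{1}{105}} + 282} = \sqrt{- \frac{379}{\left(-163 + 81\right) \frac{1}{105}} + 282} = \sqrt{- \frac{379}{\left(-82\right) \frac{1}{105}} + 282} = \sqrt{- \frac{379}{- \frac{82}{105}} + 282} = \sqrt{\left(-379\right) \left(- \frac{105}{82}\right) + 282} = \sqrt{\frac{39795}{82} + 282} = \sqrt{\frac{62919}{82}} = \frac{3 \sqrt{573262}}{82}$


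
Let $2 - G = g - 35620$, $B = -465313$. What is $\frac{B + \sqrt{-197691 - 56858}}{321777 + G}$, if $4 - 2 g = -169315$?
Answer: $- \frac{930626}{545479} + \frac{2 i \sqrt{254549}}{545479} \approx -1.7061 + 0.0018499 i$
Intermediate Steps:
$g = \frac{169319}{2}$ ($g = 2 - - \frac{169315}{2} = 2 + \frac{169315}{2} = \frac{169319}{2} \approx 84660.0$)
$G = - \frac{98075}{2}$ ($G = 2 - \left(\frac{169319}{2} - 35620\right) = 2 - \frac{98079}{2} = - \frac{98075}{2} \approx -49038.0$)
$\frac{B + \sqrt{-197691 - 56858}}{321777 + G} = \frac{-465313 + \sqrt{-197691 - 56858}}{321777 - \frac{98075}{2}} = \frac{-465313 + \sqrt{-254549}}{\frac{545479}{2}} = \left(-465313 + i \sqrt{254549}\right) \frac{2}{545479} = - \frac{930626}{545479} + \frac{2 i \sqrt{254549}}{545479}$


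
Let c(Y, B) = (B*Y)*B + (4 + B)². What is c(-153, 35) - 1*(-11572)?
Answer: -174332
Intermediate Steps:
c(Y, B) = (4 + B)² + Y*B² (c(Y, B) = Y*B² + (4 + B)² = (4 + B)² + Y*B²)
c(-153, 35) - 1*(-11572) = ((4 + 35)² - 153*35²) - 1*(-11572) = (39² - 153*1225) + 11572 = (1521 - 187425) + 11572 = -185904 + 11572 = -174332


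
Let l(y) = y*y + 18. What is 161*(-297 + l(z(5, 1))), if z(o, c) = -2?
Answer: -44275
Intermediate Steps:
l(y) = 18 + y² (l(y) = y² + 18 = 18 + y²)
161*(-297 + l(z(5, 1))) = 161*(-297 + (18 + (-2)²)) = 161*(-297 + (18 + 4)) = 161*(-297 + 22) = 161*(-275) = -44275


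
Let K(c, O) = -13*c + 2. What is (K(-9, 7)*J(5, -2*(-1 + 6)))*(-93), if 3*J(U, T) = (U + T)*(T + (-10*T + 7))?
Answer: 1789165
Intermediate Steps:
K(c, O) = 2 - 13*c
J(U, T) = (7 - 9*T)*(T + U)/3 (J(U, T) = ((U + T)*(T + (-10*T + 7)))/3 = ((T + U)*(T + (7 - 10*T)))/3 = ((T + U)*(7 - 9*T))/3 = ((7 - 9*T)*(T + U))/3 = (7 - 9*T)*(T + U)/3)
(K(-9, 7)*J(5, -2*(-1 + 6)))*(-93) = ((2 - 13*(-9))*(-3*4*(-1 + 6)² + 7*(-2*(-1 + 6))/3 + (7/3)*5 - 3*(-2*(-1 + 6))*5))*(-93) = ((2 + 117)*(-3*(-2*5)² + 7*(-2*5)/3 + 35/3 - 3*(-2*5)*5))*(-93) = (119*(-3*(-10)² + (7/3)*(-10) + 35/3 - 3*(-10)*5))*(-93) = (119*(-3*100 - 70/3 + 35/3 + 150))*(-93) = (119*(-300 - 70/3 + 35/3 + 150))*(-93) = (119*(-485/3))*(-93) = -57715/3*(-93) = 1789165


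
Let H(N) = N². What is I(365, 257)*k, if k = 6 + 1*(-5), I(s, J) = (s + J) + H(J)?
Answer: 66671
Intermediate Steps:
I(s, J) = J + s + J² (I(s, J) = (s + J) + J² = (J + s) + J² = J + s + J²)
k = 1 (k = 6 - 5 = 1)
I(365, 257)*k = (257 + 365 + 257²)*1 = (257 + 365 + 66049)*1 = 66671*1 = 66671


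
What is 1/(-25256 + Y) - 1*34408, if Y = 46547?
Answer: -732580727/21291 ≈ -34408.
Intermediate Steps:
1/(-25256 + Y) - 1*34408 = 1/(-25256 + 46547) - 1*34408 = 1/21291 - 34408 = -732580727/21291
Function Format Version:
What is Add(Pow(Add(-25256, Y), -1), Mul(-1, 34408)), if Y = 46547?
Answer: Rational(-732580727, 21291) ≈ -34408.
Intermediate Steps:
Add(Pow(Add(-25256, Y), -1), Mul(-1, 34408)) = Add(Pow(Add(-25256, 46547), -1), Mul(-1, 34408)) = Add(Pow(21291, -1), -34408) = Add(Rational(1, 21291), -34408) = Rational(-732580727, 21291)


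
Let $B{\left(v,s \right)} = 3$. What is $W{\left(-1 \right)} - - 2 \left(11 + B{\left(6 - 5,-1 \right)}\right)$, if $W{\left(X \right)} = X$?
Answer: $27$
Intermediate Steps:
$W{\left(-1 \right)} - - 2 \left(11 + B{\left(6 - 5,-1 \right)}\right) = -1 - - 2 \left(11 + 3\right) = -1 - \left(-2\right) 14 = -1 - -28 = -1 + 28 = 27$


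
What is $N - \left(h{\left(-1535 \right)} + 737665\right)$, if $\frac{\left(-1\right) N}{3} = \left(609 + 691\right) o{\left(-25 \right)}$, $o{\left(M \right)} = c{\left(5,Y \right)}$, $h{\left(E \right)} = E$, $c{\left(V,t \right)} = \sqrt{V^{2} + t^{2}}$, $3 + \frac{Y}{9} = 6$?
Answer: $-736130 - 3900 \sqrt{754} \approx -8.4322 \cdot 10^{5}$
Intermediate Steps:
$Y = 27$ ($Y = -27 + 9 \cdot 6 = -27 + 54 = 27$)
$o{\left(M \right)} = \sqrt{754}$ ($o{\left(M \right)} = \sqrt{5^{2} + 27^{2}} = \sqrt{25 + 729} = \sqrt{754}$)
$N = - 3900 \sqrt{754}$ ($N = - 3 \left(609 + 691\right) \sqrt{754} = - 3 \cdot 1300 \sqrt{754} = - 3900 \sqrt{754} \approx -1.0709 \cdot 10^{5}$)
$N - \left(h{\left(-1535 \right)} + 737665\right) = - 3900 \sqrt{754} - \left(-1535 + 737665\right) = - 3900 \sqrt{754} - 736130 = -736130 - 3900 \sqrt{754}$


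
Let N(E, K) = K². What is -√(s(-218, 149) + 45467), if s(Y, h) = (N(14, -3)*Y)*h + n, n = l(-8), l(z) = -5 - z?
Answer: -2*I*√61717 ≈ -496.86*I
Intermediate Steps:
n = 3 (n = -5 - 1*(-8) = -5 + 8 = 3)
s(Y, h) = 3 + 9*Y*h (s(Y, h) = ((-3)²*Y)*h + 3 = (9*Y)*h + 3 = 9*Y*h + 3 = 3 + 9*Y*h)
-√(s(-218, 149) + 45467) = -√((3 + 9*(-218)*149) + 45467) = -√((3 - 292338) + 45467) = -√(-292335 + 45467) = -√(-246868) = -2*I*√61717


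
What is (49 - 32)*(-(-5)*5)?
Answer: 425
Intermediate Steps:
(49 - 32)*(-(-5)*5) = 17*(-5*(-5)) = 17*25 = 425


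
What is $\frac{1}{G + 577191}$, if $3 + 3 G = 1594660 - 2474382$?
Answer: $\frac{3}{851848} \approx 3.5218 \cdot 10^{-6}$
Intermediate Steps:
$G = - \frac{879725}{3}$ ($G = -1 + \frac{1594660 - 2474382}{3} = -1 + \frac{1}{3} \left(-879722\right) = -1 - \frac{879722}{3} = - \frac{879725}{3} \approx -2.9324 \cdot 10^{5}$)
$\frac{1}{G + 577191} = \frac{1}{- \frac{879725}{3} + 577191} = \frac{1}{\frac{851848}{3}} = \frac{3}{851848}$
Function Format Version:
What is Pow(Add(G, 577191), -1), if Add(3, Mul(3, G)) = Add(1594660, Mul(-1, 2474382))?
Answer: Rational(3, 851848) ≈ 3.5218e-6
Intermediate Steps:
G = Rational(-879725, 3) (G = Add(-1, Mul(Rational(1, 3), Add(1594660, Mul(-1, 2474382)))) = Add(-1, Mul(Rational(1, 3), Add(1594660, -2474382))) = Add(-1, Mul(Rational(1, 3), -879722)) = Add(-1, Rational(-879722, 3)) = Rational(-879725, 3) ≈ -2.9324e+5)
Pow(Add(G, 577191), -1) = Pow(Add(Rational(-879725, 3), 577191), -1) = Pow(Rational(851848, 3), -1) = Rational(3, 851848)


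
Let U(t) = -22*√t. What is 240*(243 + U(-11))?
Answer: 58320 - 5280*I*√11 ≈ 58320.0 - 17512.0*I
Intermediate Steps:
240*(243 + U(-11)) = 240*(243 - 22*I*√11) = 58320 - 5280*I*√11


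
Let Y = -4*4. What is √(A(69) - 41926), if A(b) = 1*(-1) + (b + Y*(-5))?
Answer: 3*I*√4642 ≈ 204.4*I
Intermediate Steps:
Y = -16
A(b) = 79 + b (A(b) = 1*(-1) + (b - 16*(-5)) = -1 + (b + 80) = -1 + (80 + b) = 79 + b)
√(A(69) - 41926) = √((79 + 69) - 41926) = √(148 - 41926) = √(-41778) = 3*I*√4642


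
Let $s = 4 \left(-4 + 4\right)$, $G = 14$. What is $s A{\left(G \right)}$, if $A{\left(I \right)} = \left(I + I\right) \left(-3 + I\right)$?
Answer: $0$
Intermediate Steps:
$A{\left(I \right)} = 2 I \left(-3 + I\right)$
$s = 0$ ($s = 4 \cdot 0 = 0$)
$s A{\left(G \right)} = 0 \cdot 2 \cdot 14 \left(-3 + 14\right) = 0 \cdot 2 \cdot 14 \cdot 11 = 0 \cdot 308 = 0$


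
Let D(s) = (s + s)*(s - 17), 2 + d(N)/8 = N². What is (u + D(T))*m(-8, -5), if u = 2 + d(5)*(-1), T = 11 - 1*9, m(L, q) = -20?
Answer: 4840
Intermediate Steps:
d(N) = -16 + 8*N²
T = 2 (T = 11 - 9 = 2)
u = -182 (u = 2 + (-16 + 8*5²)*(-1) = 2 + (-16 + 8*25)*(-1) = 2 + (-16 + 200)*(-1) = 2 + 184*(-1) = 2 - 184 = -182)
D(s) = 2*s*(-17 + s) (D(s) = (2*s)*(-17 + s) = 2*s*(-17 + s))
(u + D(T))*m(-8, -5) = (-182 + 2*2*(-17 + 2))*(-20) = (-182 + 2*2*(-15))*(-20) = (-182 - 60)*(-20) = -242*(-20) = 4840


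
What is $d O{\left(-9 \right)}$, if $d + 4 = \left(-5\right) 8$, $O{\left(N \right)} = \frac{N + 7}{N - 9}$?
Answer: $- \frac{44}{9} \approx -4.8889$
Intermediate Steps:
$O{\left(N \right)} = \frac{7 + N}{-9 + N}$
$d = -44$ ($d = -4 - 40 = -44$)
$d O{\left(-9 \right)} = - 44 \frac{7 - 9}{-9 - 9} = - 44 \frac{1}{-18} \left(-2\right) = - 44 \left(\left(- \frac{1}{18}\right) \left(-2\right)\right) = \left(-44\right) \frac{1}{9} = - \frac{44}{9}$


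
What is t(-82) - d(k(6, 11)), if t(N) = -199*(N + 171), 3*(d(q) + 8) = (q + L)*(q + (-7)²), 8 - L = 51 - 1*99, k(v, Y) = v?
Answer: -56519/3 ≈ -18840.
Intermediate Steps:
L = 56 (L = 8 - (51 - 1*99) = 8 - (51 - 99) = 8 - 1*(-48) = 8 + 48 = 56)
d(q) = -8 + (49 + q)*(56 + q)/3 (d(q) = -8 + ((q + 56)*(q + (-7)²))/3 = -8 + ((56 + q)*(q + 49))/3 = -8 + ((56 + q)*(49 + q))/3 = -8 + ((49 + q)*(56 + q))/3 = -8 + (49 + q)*(56 + q)/3)
t(N) = -34029 - 199*N (t(N) = -199*(171 + N) = -34029 - 199*N)
t(-82) - d(k(6, 11)) = (-34029 - 199*(-82)) - (2720/3 + 35*6 + (⅓)*6²) = (-34029 + 16318) - (2720/3 + 210 + (⅓)*36) = -17711 - (2720/3 + 210 + 12) = -17711 - 1*3386/3 = -17711 - 3386/3 = -56519/3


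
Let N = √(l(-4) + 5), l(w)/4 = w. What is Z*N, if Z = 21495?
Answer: 21495*I*√11 ≈ 71291.0*I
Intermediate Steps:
l(w) = 4*w
N = I*√11 (N = √(4*(-4) + 5) = √(-16 + 5) = √(-11) = I*√11 ≈ 3.3166*I)
Z*N = 21495*(I*√11) = 21495*I*√11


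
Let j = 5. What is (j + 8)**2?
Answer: 169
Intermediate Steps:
(j + 8)**2 = (5 + 8)**2 = 13**2 = 169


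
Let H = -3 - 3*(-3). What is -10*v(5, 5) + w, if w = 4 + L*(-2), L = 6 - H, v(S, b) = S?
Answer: -46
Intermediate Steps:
H = 6 (H = -3 + 9 = 6)
L = 0 (L = 6 - 1*6 = 6 - 6 = 0)
w = 4 (w = 4 + 0*(-2) = 4 + 0 = 4)
-10*v(5, 5) + w = -10*5 + 4 = -50 + 4 = -46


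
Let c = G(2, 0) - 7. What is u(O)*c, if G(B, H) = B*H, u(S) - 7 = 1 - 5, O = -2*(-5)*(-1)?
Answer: -21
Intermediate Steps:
O = -10 (O = 10*(-1) = -10)
u(S) = 3 (u(S) = 7 + (1 - 5) = 7 - 4 = 3)
c = -7 (c = 2*0 - 7 = 0 - 7 = -7)
u(O)*c = 3*(-7) = -21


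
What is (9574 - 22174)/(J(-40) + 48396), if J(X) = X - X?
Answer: -1050/4033 ≈ -0.26035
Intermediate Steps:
J(X) = 0
(9574 - 22174)/(J(-40) + 48396) = (9574 - 22174)/(0 + 48396) = -12600/48396 = -12600*1/48396 = -1050/4033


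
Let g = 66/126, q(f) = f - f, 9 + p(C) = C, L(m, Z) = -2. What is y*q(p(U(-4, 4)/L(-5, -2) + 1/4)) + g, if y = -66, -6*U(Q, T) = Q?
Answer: 11/21 ≈ 0.52381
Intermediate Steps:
U(Q, T) = -Q/6
p(C) = -9 + C
q(f) = 0
g = 11/21 (g = 66*(1/126) = 11/21 ≈ 0.52381)
y*q(p(U(-4, 4)/L(-5, -2) + 1/4)) + g = -66*0 + 11/21 = 0 + 11/21 = 11/21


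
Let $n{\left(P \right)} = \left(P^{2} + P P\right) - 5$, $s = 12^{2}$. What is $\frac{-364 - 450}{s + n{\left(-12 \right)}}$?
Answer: $- \frac{814}{427} \approx -1.9063$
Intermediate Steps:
$s = 144$
$n{\left(P \right)} = -5 + 2 P^{2}$ ($n{\left(P \right)} = \left(P^{2} + P^{2}\right) - 5 = 2 P^{2} - 5 = -5 + 2 P^{2}$)
$\frac{-364 - 450}{s + n{\left(-12 \right)}} = \frac{-364 - 450}{144 - \left(5 - 2 \left(-12\right)^{2}\right)} = - \frac{814}{144 + \left(-5 + 2 \cdot 144\right)} = - \frac{814}{144 + \left(-5 + 288\right)} = - \frac{814}{144 + 283} = - \frac{814}{427}$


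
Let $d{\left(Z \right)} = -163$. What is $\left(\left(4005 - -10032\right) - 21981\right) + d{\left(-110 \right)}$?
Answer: $-8107$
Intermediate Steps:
$\left(\left(4005 - -10032\right) - 21981\right) + d{\left(-110 \right)} = \left(\left(4005 - -10032\right) - 21981\right) - 163 = \left(\left(4005 + 10032\right) - 21981\right) - 163 = \left(14037 - 21981\right) - 163 = -7944 - 163 = -8107$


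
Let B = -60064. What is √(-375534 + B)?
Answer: I*√435598 ≈ 660.0*I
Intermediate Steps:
√(-375534 + B) = √(-375534 - 60064) = √(-435598) = I*√435598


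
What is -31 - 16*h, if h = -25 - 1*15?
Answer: 609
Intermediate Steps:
h = -40 (h = -25 - 15 = -40)
-31 - 16*h = -31 - 16*(-40) = -31 + 640 = 609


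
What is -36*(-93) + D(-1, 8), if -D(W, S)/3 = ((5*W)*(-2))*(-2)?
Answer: 3408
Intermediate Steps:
D(W, S) = -60*W (D(W, S) = -3*(5*W)*(-2)*(-2) = -3*(-10*W)*(-2) = -60*W)
-36*(-93) + D(-1, 8) = -36*(-93) - 60*(-1) = 3348 + 60 = 3408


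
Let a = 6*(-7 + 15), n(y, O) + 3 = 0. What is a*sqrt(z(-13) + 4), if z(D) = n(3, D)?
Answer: 48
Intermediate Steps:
n(y, O) = -3 (n(y, O) = -3 + 0 = -3)
z(D) = -3
a = 48 (a = 6*8 = 48)
a*sqrt(z(-13) + 4) = 48*sqrt(-3 + 4) = 48*sqrt(1) = 48*1 = 48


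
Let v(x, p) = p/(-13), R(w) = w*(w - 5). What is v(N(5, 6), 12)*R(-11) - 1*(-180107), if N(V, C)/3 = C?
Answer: 2339279/13 ≈ 1.7994e+5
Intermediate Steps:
N(V, C) = 3*C
R(w) = w*(-5 + w)
v(x, p) = -p/13 (v(x, p) = p*(-1/13) = -p/13)
v(N(5, 6), 12)*R(-11) - 1*(-180107) = (-1/13*12)*(-11*(-5 - 11)) - 1*(-180107) = -(-132)*(-16)/13 + 180107 = -12/13*176 + 180107 = -2112/13 + 180107 = 2339279/13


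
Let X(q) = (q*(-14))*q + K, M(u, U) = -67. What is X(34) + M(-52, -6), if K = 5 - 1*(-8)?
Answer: -16238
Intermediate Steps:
K = 13 (K = 5 + 8 = 13)
X(q) = 13 - 14*q**2 (X(q) = (q*(-14))*q + 13 = (-14*q)*q + 13 = -14*q**2 + 13 = 13 - 14*q**2)
X(34) + M(-52, -6) = (13 - 14*34**2) - 67 = (13 - 14*1156) - 67 = (13 - 16184) - 67 = -16171 - 67 = -16238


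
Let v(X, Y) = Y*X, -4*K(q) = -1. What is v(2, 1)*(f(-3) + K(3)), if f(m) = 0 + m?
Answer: -11/2 ≈ -5.5000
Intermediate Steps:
f(m) = m
K(q) = ¼ (K(q) = -¼*(-1) = ¼)
v(X, Y) = X*Y
v(2, 1)*(f(-3) + K(3)) = (2*1)*(-3 + ¼) = 2*(-11/4) = -11/2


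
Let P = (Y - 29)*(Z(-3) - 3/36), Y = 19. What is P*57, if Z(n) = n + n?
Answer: 6935/2 ≈ 3467.5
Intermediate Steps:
Z(n) = 2*n
P = 365/6 (P = (19 - 29)*(2*(-3) - 3/36) = -10*(-6 - 3*1/36) = -10*(-6 - 1/12) = -10*(-73/12) = 365/6 ≈ 60.833)
P*57 = (365/6)*57 = 6935/2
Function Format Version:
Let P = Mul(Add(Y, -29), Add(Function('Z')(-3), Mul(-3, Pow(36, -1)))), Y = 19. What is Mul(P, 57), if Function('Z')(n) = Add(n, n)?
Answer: Rational(6935, 2) ≈ 3467.5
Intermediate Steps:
Function('Z')(n) = Mul(2, n)
P = Rational(365, 6) (P = Mul(Add(19, -29), Add(Mul(2, -3), Mul(-3, Pow(36, -1)))) = Mul(-10, Add(-6, Mul(-3, Rational(1, 36)))) = Mul(-10, Add(-6, Rational(-1, 12))) = Mul(-10, Rational(-73, 12)) = Rational(365, 6) ≈ 60.833)
Mul(P, 57) = Mul(Rational(365, 6), 57) = Rational(6935, 2)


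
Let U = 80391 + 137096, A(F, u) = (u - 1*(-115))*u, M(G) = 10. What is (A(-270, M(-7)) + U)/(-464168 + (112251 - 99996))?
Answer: -218737/451913 ≈ -0.48402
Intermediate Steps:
A(F, u) = u*(115 + u) (A(F, u) = (u + 115)*u = (115 + u)*u = u*(115 + u))
U = 217487
(A(-270, M(-7)) + U)/(-464168 + (112251 - 99996)) = (10*(115 + 10) + 217487)/(-464168 + (112251 - 99996)) = (10*125 + 217487)/(-464168 + 12255) = (1250 + 217487)/(-451913) = 218737*(-1/451913) = -218737/451913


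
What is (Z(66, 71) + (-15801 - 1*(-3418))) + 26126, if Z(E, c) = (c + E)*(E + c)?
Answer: 32512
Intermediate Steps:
Z(E, c) = (E + c)**2 (Z(E, c) = (E + c)*(E + c) = (E + c)**2)
(Z(66, 71) + (-15801 - 1*(-3418))) + 26126 = ((66 + 71)**2 + (-15801 - 1*(-3418))) + 26126 = (137**2 + (-15801 + 3418)) + 26126 = (18769 - 12383) + 26126 = 6386 + 26126 = 32512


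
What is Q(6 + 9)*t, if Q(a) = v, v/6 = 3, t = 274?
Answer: 4932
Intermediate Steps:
v = 18 (v = 6*3 = 18)
Q(a) = 18
Q(6 + 9)*t = 18*274 = 4932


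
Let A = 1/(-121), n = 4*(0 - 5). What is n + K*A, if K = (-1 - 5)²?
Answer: -2456/121 ≈ -20.298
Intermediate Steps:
n = -20 (n = 4*(-5) = -20)
K = 36 (K = (-6)² = 36)
A = -1/121 ≈ -0.0082645
n + K*A = -20 + 36*(-1/121) = -20 - 36/121 = -2456/121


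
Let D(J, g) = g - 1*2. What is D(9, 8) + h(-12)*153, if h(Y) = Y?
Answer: -1830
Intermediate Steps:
D(J, g) = -2 + g (D(J, g) = g - 2 = -2 + g)
D(9, 8) + h(-12)*153 = (-2 + 8) - 12*153 = 6 - 1836 = -1830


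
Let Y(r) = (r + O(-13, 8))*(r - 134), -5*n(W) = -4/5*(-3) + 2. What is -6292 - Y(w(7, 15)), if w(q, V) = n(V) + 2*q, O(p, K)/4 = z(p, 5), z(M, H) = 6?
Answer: -1128084/625 ≈ -1804.9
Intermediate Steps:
n(W) = -22/25 (n(W) = -(-4/5*(-3) + 2)/5 = -(12/5 + 2)/5 = -1/5*22/5 = -22/25)
O(p, K) = 24 (O(p, K) = 4*6 = 24)
w(q, V) = -22/25 + 2*q
Y(r) = (-134 + r)*(24 + r) (Y(r) = (r + 24)*(r - 134) = (24 + r)*(-134 + r) = (-134 + r)*(24 + r))
-6292 - Y(w(7, 15)) = -6292 - (-3216 + (-22/25 + 2*7)**2 - 110*(-22/25 + 2*7)) = -6292 - (-3216 + (-22/25 + 14)**2 - 110*(-22/25 + 14)) = -6292 - (-3216 + (328/25)**2 - 110*328/25) = -6292 - (-3216 + 107584/625 - 7216/5) = -6292 - 1*(-2804416/625) = -6292 + 2804416/625 = -1128084/625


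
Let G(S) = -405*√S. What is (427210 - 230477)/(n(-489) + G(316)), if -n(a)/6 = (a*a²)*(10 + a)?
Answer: -408108406934929/697126621718369681028 + 983665*√79/697126621718369681028 ≈ -5.8542e-7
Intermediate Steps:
n(a) = -6*a³*(10 + a) (n(a) = -6*a*a²*(10 + a) = -6*a³*(10 + a))
(427210 - 230477)/(n(-489) + G(316)) = (427210 - 230477)/(6*(-489)³*(-10 - 1*(-489)) - 810*√79) = 196733/(6*(-116930169)*(-10 + 489) - 810*√79) = 196733/(6*(-116930169)*479 - 810*√79) = 196733/(-336057305706 - 810*√79)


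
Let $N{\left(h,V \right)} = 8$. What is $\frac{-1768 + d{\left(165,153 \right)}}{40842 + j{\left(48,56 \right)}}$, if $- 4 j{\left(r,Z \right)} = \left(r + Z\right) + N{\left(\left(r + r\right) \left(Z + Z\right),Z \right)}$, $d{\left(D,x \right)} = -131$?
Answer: $- \frac{1899}{40814} \approx -0.046528$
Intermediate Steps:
$j{\left(r,Z \right)} = -2 - \frac{Z}{4} - \frac{r}{4}$ ($j{\left(r,Z \right)} = - \frac{\left(r + Z\right) + 8}{4} = - \frac{\left(Z + r\right) + 8}{4} = - \frac{8 + Z + r}{4} = -2 - \frac{Z}{4} - \frac{r}{4}$)
$\frac{-1768 + d{\left(165,153 \right)}}{40842 + j{\left(48,56 \right)}} = \frac{-1768 - 131}{40842 - 28} = - \frac{1899}{40842 - 28} = - \frac{1899}{40814}$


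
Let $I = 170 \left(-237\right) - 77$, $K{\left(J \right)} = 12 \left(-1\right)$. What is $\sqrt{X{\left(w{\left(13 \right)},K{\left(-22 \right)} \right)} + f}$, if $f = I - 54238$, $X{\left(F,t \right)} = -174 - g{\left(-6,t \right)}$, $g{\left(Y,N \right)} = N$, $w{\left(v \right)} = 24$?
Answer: $i \sqrt{94767} \approx 307.84 i$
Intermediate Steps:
$K{\left(J \right)} = -12$
$I = -40367$ ($I = -40290 - 77 = -40367$)
$X{\left(F,t \right)} = -174 - t$
$f = -94605$ ($f = -40367 - 54238 = -94605$)
$\sqrt{X{\left(w{\left(13 \right)},K{\left(-22 \right)} \right)} + f} = \sqrt{\left(-174 - -12\right) - 94605} = \sqrt{\left(-174 + 12\right) - 94605} = \sqrt{-162 - 94605} = \sqrt{-94767} = i \sqrt{94767}$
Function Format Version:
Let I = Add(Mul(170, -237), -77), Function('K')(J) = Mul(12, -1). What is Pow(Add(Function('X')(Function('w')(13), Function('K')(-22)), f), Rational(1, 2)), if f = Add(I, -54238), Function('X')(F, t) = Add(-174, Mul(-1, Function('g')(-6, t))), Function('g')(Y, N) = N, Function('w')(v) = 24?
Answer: Mul(I, Pow(94767, Rational(1, 2))) ≈ Mul(307.84, I)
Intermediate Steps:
Function('K')(J) = -12
I = -40367 (I = Add(-40290, -77) = -40367)
Function('X')(F, t) = Add(-174, Mul(-1, t))
f = -94605 (f = Add(-40367, -54238) = -94605)
Pow(Add(Function('X')(Function('w')(13), Function('K')(-22)), f), Rational(1, 2)) = Pow(Add(Add(-174, Mul(-1, -12)), -94605), Rational(1, 2)) = Pow(Add(Add(-174, 12), -94605), Rational(1, 2)) = Pow(Add(-162, -94605), Rational(1, 2)) = Pow(-94767, Rational(1, 2)) = Mul(I, Pow(94767, Rational(1, 2)))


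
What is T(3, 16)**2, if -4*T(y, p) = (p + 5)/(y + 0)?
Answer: 49/16 ≈ 3.0625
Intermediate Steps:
T(y, p) = -(5 + p)/(4*y) (T(y, p) = -(p + 5)/(4*(y + 0)) = -(5 + p)/(4*y))
T(3, 16)**2 = ((1/4)*(-5 - 1*16)/3)**2 = ((1/4)*(1/3)*(-5 - 16))**2 = ((1/4)*(1/3)*(-21))**2 = (-7/4)**2 = 49/16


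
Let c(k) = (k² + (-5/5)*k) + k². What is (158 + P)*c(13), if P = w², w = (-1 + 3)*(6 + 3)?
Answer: 156650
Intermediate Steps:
c(k) = -k + 2*k² (c(k) = (k² + (-5*⅕)*k) + k² = (k² - k) + k² = -k + 2*k²)
w = 18 (w = 2*9 = 18)
P = 324 (P = 18² = 324)
(158 + P)*c(13) = (158 + 324)*(13*(-1 + 2*13)) = 482*(13*(-1 + 26)) = 482*(13*25) = 482*325 = 156650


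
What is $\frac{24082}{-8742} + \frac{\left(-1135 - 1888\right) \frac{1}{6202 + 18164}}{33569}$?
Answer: $- \frac{105901676279}{38443285938} \approx -2.7547$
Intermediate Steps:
$\frac{24082}{-8742} + \frac{\left(-1135 - 1888\right) \frac{1}{6202 + 18164}}{33569} = 24082 \left(- \frac{1}{8742}\right) + - \frac{3023}{24366} \cdot \frac{1}{33569} = - \frac{12041}{4371} + \left(-3023\right) \frac{1}{24366} \cdot \frac{1}{33569} = - \frac{12041}{4371} - \frac{3023}{817942254} = - \frac{105901676279}{38443285938}$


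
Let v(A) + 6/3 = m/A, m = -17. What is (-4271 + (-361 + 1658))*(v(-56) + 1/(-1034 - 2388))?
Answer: 241746051/47908 ≈ 5046.0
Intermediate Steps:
v(A) = -2 - 17/A
(-4271 + (-361 + 1658))*(v(-56) + 1/(-1034 - 2388)) = (-4271 + (-361 + 1658))*((-2 - 17/(-56)) + 1/(-1034 - 2388)) = (-4271 + 1297)*((-2 - 17*(-1/56)) + 1/(-3422)) = -2974*((-2 + 17/56) - 1/3422) = -2974*(-95/56 - 1/3422) = -2974*(-162573/95816) = 241746051/47908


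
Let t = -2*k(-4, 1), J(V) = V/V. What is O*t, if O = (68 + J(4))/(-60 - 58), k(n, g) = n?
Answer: -276/59 ≈ -4.6780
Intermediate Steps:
J(V) = 1
O = -69/118 (O = (68 + 1)/(-60 - 58) = 69/(-118) = 69*(-1/118) = -69/118 ≈ -0.58475)
t = 8 (t = -2*(-4) = 8)
O*t = -69/118*8 = -276/59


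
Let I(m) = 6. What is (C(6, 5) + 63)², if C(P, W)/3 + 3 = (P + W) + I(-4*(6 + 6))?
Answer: 11025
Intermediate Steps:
C(P, W) = 9 + 3*P + 3*W (C(P, W) = -9 + 3*((P + W) + 6) = -9 + 3*(6 + P + W) = -9 + (18 + 3*P + 3*W) = 9 + 3*P + 3*W)
(C(6, 5) + 63)² = ((9 + 3*6 + 3*5) + 63)² = ((9 + 18 + 15) + 63)² = (42 + 63)² = 105² = 11025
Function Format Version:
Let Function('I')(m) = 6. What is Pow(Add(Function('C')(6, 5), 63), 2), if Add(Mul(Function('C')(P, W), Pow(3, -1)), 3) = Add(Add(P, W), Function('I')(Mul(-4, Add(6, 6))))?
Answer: 11025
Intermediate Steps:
Function('C')(P, W) = Add(9, Mul(3, P), Mul(3, W)) (Function('C')(P, W) = Add(-9, Mul(3, Add(Add(P, W), 6))) = Add(-9, Mul(3, Add(6, P, W))) = Add(-9, Add(18, Mul(3, P), Mul(3, W))) = Add(9, Mul(3, P), Mul(3, W)))
Pow(Add(Function('C')(6, 5), 63), 2) = Pow(Add(Add(9, Mul(3, 6), Mul(3, 5)), 63), 2) = Pow(Add(Add(9, 18, 15), 63), 2) = Pow(Add(42, 63), 2) = Pow(105, 2) = 11025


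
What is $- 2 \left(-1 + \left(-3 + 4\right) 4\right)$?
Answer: $-6$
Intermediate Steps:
$- 2 \left(-1 + \left(-3 + 4\right) 4\right) = - 2 \left(-1 + 1 \cdot 4\right) = - 2 \left(-1 + 4\right) = \left(-2\right) 3 = -6$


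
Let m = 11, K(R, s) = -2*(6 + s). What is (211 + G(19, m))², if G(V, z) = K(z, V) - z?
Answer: 22500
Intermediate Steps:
K(R, s) = -12 - 2*s
G(V, z) = -12 - z - 2*V (G(V, z) = (-12 - 2*V) - z = -12 - z - 2*V)
(211 + G(19, m))² = (211 + (-12 - 1*11 - 2*19))² = (211 + (-12 - 11 - 38))² = (211 - 61)² = 150² = 22500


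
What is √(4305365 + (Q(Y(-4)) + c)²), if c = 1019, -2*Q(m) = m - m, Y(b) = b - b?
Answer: √5343726 ≈ 2311.6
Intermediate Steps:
Y(b) = 0
Q(m) = 0 (Q(m) = -(m - m)/2 = -½*0 = 0)
√(4305365 + (Q(Y(-4)) + c)²) = √(4305365 + (0 + 1019)²) = √(4305365 + 1019²) = √(4305365 + 1038361) = √5343726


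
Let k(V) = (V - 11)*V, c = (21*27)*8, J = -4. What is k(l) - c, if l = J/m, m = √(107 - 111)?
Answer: -4540 - 22*I ≈ -4540.0 - 22.0*I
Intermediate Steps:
m = 2*I (m = √(-4) = 2*I ≈ 2.0*I)
c = 4536 (c = 567*8 = 4536)
l = 2*I (l = -4*(-I/2) = -(-2)*I = 2*I ≈ 2.0*I)
k(V) = V*(-11 + V) (k(V) = (-11 + V)*V = V*(-11 + V))
k(l) - c = (2*I)*(-11 + 2*I) - 1*4536 = 2*I*(-11 + 2*I) - 4536 = -4536 + 2*I*(-11 + 2*I)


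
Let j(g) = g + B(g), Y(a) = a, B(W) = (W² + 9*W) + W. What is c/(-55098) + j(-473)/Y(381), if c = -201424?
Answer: 2019514682/3498723 ≈ 577.21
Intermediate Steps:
B(W) = W² + 10*W
j(g) = g + g*(10 + g)
c/(-55098) + j(-473)/Y(381) = -201424/(-55098) - 473*(11 - 473)/381 = -201424*(-1/55098) - 473*(-462)*(1/381) = 100712/27549 + 218526*(1/381) = 100712/27549 + 72842/127 = 2019514682/3498723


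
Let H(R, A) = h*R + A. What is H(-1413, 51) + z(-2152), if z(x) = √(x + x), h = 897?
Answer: -1267410 + 4*I*√269 ≈ -1.2674e+6 + 65.605*I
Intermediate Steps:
H(R, A) = A + 897*R (H(R, A) = 897*R + A = A + 897*R)
z(x) = √2*√x (z(x) = √(2*x) = √2*√x)
H(-1413, 51) + z(-2152) = (51 + 897*(-1413)) + √2*√(-2152) = (51 - 1267461) + √2*(2*I*√538) = -1267410 + 4*I*√269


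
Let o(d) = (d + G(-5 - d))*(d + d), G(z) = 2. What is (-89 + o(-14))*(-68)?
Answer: -16796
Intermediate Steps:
o(d) = 2*d*(2 + d) (o(d) = (d + 2)*(d + d) = (2 + d)*(2*d) = 2*d*(2 + d))
(-89 + o(-14))*(-68) = (-89 + 2*(-14)*(2 - 14))*(-68) = (-89 + 2*(-14)*(-12))*(-68) = (-89 + 336)*(-68) = 247*(-68) = -16796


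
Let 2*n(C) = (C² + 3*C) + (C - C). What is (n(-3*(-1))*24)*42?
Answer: 9072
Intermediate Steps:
n(C) = C²/2 + 3*C/2 (n(C) = ((C² + 3*C) + (C - C))/2 = ((C² + 3*C) + 0)/2 = (C² + 3*C)/2 = C²/2 + 3*C/2)
(n(-3*(-1))*24)*42 = (((-3*(-1))*(3 - 3*(-1))/2)*24)*42 = (((½)*3*(3 + 3))*24)*42 = (((½)*3*6)*24)*42 = (9*24)*42 = 216*42 = 9072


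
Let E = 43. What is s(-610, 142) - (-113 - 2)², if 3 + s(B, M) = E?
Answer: -13185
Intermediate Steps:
s(B, M) = 40 (s(B, M) = -3 + 43 = 40)
s(-610, 142) - (-113 - 2)² = 40 - (-113 - 2)² = 40 - 1*(-115)² = 40 - 1*13225 = 40 - 13225 = -13185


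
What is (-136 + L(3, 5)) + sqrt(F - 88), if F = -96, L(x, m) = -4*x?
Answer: -148 + 2*I*sqrt(46) ≈ -148.0 + 13.565*I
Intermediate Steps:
(-136 + L(3, 5)) + sqrt(F - 88) = (-136 - 4*3) + sqrt(-96 - 88) = (-136 - 12) + sqrt(-184) = -148 + 2*I*sqrt(46)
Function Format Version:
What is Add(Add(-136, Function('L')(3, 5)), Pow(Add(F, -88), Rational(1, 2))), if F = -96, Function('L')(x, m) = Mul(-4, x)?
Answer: Add(-148, Mul(2, I, Pow(46, Rational(1, 2)))) ≈ Add(-148.00, Mul(13.565, I))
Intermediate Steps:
Add(Add(-136, Function('L')(3, 5)), Pow(Add(F, -88), Rational(1, 2))) = Add(Add(-136, Mul(-4, 3)), Pow(Add(-96, -88), Rational(1, 2))) = Add(Add(-136, -12), Pow(-184, Rational(1, 2))) = Add(-148, Mul(2, I, Pow(46, Rational(1, 2))))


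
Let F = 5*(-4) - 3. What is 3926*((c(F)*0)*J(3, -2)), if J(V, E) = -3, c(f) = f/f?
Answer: 0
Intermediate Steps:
F = -23 (F = -20 - 3 = -23)
c(f) = 1
3926*((c(F)*0)*J(3, -2)) = 3926*((1*0)*(-3)) = 3926*(0*(-3)) = 3926*0 = 0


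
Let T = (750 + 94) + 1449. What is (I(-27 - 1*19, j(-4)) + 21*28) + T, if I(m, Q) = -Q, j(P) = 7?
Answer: 2874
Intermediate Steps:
T = 2293 (T = 844 + 1449 = 2293)
(I(-27 - 1*19, j(-4)) + 21*28) + T = (-1*7 + 21*28) + 2293 = (-7 + 588) + 2293 = 581 + 2293 = 2874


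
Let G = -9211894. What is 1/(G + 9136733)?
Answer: -1/75161 ≈ -1.3305e-5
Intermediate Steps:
1/(G + 9136733) = 1/(-9211894 + 9136733) = 1/(-75161) = -1/75161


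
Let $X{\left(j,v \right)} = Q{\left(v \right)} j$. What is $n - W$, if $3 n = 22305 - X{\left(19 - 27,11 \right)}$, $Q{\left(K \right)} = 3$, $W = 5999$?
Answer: $1444$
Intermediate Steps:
$X{\left(j,v \right)} = 3 j$
$n = 7443$ ($n = \frac{22305 - 3 \left(19 - 27\right)}{3} = \frac{22305 - 3 \left(-8\right)}{3} = \frac{22305 - -24}{3} = \frac{22305 + 24}{3} = \frac{1}{3} \cdot 22329 = 7443$)
$n - W = 7443 - 5999 = 1444$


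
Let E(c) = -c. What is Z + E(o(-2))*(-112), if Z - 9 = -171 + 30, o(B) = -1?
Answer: -244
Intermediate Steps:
Z = -132 (Z = 9 + (-171 + 30) = 9 - 141 = -132)
Z + E(o(-2))*(-112) = -132 - 1*(-1)*(-112) = -132 + 1*(-112) = -132 - 112 = -244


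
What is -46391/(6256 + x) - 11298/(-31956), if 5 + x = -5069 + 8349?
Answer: -229131593/50762106 ≈ -4.5138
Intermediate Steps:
x = 3275 (x = -5 + (-5069 + 8349) = -5 + 3280 = 3275)
-46391/(6256 + x) - 11298/(-31956) = -46391/(6256 + 3275) - 11298/(-31956) = -46391/9531 - 11298*(-1/31956) = -46391*1/9531 + 1883/5326 = -46391/9531 + 1883/5326 = -229131593/50762106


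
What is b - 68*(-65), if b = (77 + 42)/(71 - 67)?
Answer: 17799/4 ≈ 4449.8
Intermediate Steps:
b = 119/4 ≈ 29.750
b - 68*(-65) = 119/4 - 68*(-65) = 119/4 + 4420 = 17799/4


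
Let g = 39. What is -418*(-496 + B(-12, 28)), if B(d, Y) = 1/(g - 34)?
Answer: 1036222/5 ≈ 2.0724e+5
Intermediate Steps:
B(d, Y) = ⅕ (B(d, Y) = 1/(39 - 34) = 1/5 = ⅕)
-418*(-496 + B(-12, 28)) = -418*(-496 + ⅕) = -418*(-2479/5) = 1036222/5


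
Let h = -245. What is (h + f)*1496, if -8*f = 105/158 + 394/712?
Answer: -10314413791/28124 ≈ -3.6675e+5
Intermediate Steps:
f = -34253/224992 (f = -(105/158 + 394/712)/8 = -(105*(1/158) + 394*(1/712))/8 = -(105/158 + 197/356)/8 = -⅛*34253/28124 = -34253/224992 ≈ -0.15224)
(h + f)*1496 = (-245 - 34253/224992)*1496 = -55157293/224992*1496 = -10314413791/28124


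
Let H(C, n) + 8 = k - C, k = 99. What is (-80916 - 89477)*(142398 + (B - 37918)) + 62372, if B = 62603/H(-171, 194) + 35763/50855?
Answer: -33963724277964969/1903430 ≈ -1.7843e+10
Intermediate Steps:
H(C, n) = 91 - C (H(C, n) = -8 + (99 - C) = 91 - C)
B = 456149353/1903430 (B = 62603/(91 - 1*(-171)) + 35763/50855 = 62603/(91 + 171) + 35763*(1/50855) = 62603/262 + 5109/7265 = 456149353/1903430 ≈ 239.65)
(-80916 - 89477)*(142398 + (B - 37918)) + 62372 = (-80916 - 89477)*(142398 + (456149353/1903430 - 37918)) + 62372 = -170393*(142398 - 71718109387/1903430) + 62372 = -170393*199326515753/1903430 + 62372 = -33963842998700929/1903430 + 62372 = -33963724277964969/1903430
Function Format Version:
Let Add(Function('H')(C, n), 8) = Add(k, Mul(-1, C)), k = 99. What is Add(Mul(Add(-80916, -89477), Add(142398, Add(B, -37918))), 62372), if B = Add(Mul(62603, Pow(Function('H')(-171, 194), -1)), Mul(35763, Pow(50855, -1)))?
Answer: Rational(-33963724277964969, 1903430) ≈ -1.7843e+10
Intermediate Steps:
Function('H')(C, n) = Add(91, Mul(-1, C)) (Function('H')(C, n) = Add(-8, Add(99, Mul(-1, C))) = Add(91, Mul(-1, C)))
B = Rational(456149353, 1903430) (B = Add(Mul(62603, Pow(Add(91, Mul(-1, -171)), -1)), Mul(35763, Pow(50855, -1))) = Add(Mul(62603, Pow(Add(91, 171), -1)), Mul(35763, Rational(1, 50855))) = Add(Mul(62603, Pow(262, -1)), Rational(5109, 7265)) = Add(Mul(62603, Rational(1, 262)), Rational(5109, 7265)) = Add(Rational(62603, 262), Rational(5109, 7265)) = Rational(456149353, 1903430) ≈ 239.65)
Add(Mul(Add(-80916, -89477), Add(142398, Add(B, -37918))), 62372) = Add(Mul(Add(-80916, -89477), Add(142398, Add(Rational(456149353, 1903430), -37918))), 62372) = Add(Mul(-170393, Add(142398, Rational(-71718109387, 1903430))), 62372) = Add(Mul(-170393, Rational(199326515753, 1903430)), 62372) = Add(Rational(-33963842998700929, 1903430), 62372) = Rational(-33963724277964969, 1903430)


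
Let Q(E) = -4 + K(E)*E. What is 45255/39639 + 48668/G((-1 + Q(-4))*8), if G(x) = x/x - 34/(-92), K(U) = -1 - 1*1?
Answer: 29581263419/832419 ≈ 35537.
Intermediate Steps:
K(U) = -2 (K(U) = -1 - 1 = -2)
Q(E) = -4 - 2*E
G(x) = 63/46 (G(x) = 1 - 34*(-1/92) = 1 + 17/46 = 63/46)
45255/39639 + 48668/G((-1 + Q(-4))*8) = 45255/39639 + 48668/(63/46) = 45255*(1/39639) + 48668*(46/63) = 15085/13213 + 2238728/63 = 29581263419/832419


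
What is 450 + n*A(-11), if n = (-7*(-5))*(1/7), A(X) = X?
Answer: 395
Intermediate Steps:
n = 5 (n = 35*(1*(⅐)) = 35*(⅐) = 5)
450 + n*A(-11) = 450 + 5*(-11) = 450 - 55 = 395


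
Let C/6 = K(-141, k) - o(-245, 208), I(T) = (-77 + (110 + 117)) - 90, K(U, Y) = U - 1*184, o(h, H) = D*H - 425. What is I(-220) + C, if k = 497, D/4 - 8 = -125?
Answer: 584724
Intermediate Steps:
D = -468 (D = 32 + 4*(-125) = 32 - 500 = -468)
o(h, H) = -425 - 468*H (o(h, H) = -468*H - 425 = -425 - 468*H)
K(U, Y) = -184 + U (K(U, Y) = U - 184 = -184 + U)
I(T) = 60 (I(T) = (-77 + 227) - 90 = 150 - 90 = 60)
C = 584664 (C = 6*((-184 - 141) - (-425 - 468*208)) = 6*(-325 - (-425 - 97344)) = 6*(-325 - 1*(-97769)) = 6*(-325 + 97769) = 6*97444 = 584664)
I(-220) + C = 60 + 584664 = 584724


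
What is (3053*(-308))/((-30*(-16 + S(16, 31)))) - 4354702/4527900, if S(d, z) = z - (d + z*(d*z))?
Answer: -104442676987/34812759150 ≈ -3.0001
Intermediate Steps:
S(d, z) = z - d - d*z² (S(d, z) = z - (d + d*z²) = z + (-d - d*z²) = z - d - d*z²)
(3053*(-308))/((-30*(-16 + S(16, 31)))) - 4354702/4527900 = (3053*(-308))/((-30*(-16 + (31 - 1*16 - 1*16*31²)))) - 4354702/4527900 = -940324*(-1/(30*(-16 + (31 - 16 - 1*16*961)))) - 4354702*1/4527900 = -940324*(-1/(30*(-16 + (31 - 16 - 15376)))) - 2177351/2263950 = -940324*(-1/(30*(-16 - 15361))) - 2177351/2263950 = -940324/((-30*(-15377))) - 2177351/2263950 = -940324/461310 - 2177351/2263950 = -940324*1/461310 - 2177351/2263950 = -470162/230655 - 2177351/2263950 = -104442676987/34812759150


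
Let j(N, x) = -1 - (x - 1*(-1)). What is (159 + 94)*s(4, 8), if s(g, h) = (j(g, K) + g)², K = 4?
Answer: 1012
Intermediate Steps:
j(N, x) = -2 - x (j(N, x) = -1 - (x + 1) = -1 - (1 + x) = -1 + (-1 - x) = -2 - x)
s(g, h) = (-6 + g)² (s(g, h) = ((-2 - 1*4) + g)² = ((-2 - 4) + g)² = (-6 + g)²)
(159 + 94)*s(4, 8) = (159 + 94)*(-6 + 4)² = 253*(-2)² = 253*4 = 1012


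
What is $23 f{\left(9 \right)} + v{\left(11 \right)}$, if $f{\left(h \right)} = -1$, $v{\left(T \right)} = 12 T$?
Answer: $109$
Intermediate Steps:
$23 f{\left(9 \right)} + v{\left(11 \right)} = 23 \left(-1\right) + 12 \cdot 11 = -23 + 132 = 109$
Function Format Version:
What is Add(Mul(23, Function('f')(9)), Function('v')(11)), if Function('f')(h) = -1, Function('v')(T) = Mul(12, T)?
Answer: 109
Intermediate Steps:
Add(Mul(23, Function('f')(9)), Function('v')(11)) = Add(Mul(23, -1), Mul(12, 11)) = Add(-23, 132) = 109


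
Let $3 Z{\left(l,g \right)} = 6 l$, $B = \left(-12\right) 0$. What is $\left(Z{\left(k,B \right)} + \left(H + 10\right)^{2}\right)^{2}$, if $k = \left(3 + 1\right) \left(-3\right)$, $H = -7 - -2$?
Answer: $1$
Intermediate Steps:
$H = -5$ ($H = -7 + 2 = -5$)
$B = 0$
$k = -12$ ($k = 4 \left(-3\right) = -12$)
$Z{\left(l,g \right)} = 2 l$ ($Z{\left(l,g \right)} = \frac{6 l}{3} = 2 l$)
$\left(Z{\left(k,B \right)} + \left(H + 10\right)^{2}\right)^{2} = \left(2 \left(-12\right) + \left(-5 + 10\right)^{2}\right)^{2} = \left(-24 + 5^{2}\right)^{2} = \left(-24 + 25\right)^{2} = 1^{2} = 1$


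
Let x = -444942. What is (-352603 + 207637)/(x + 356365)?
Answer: 144966/88577 ≈ 1.6366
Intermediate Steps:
(-352603 + 207637)/(x + 356365) = (-352603 + 207637)/(-444942 + 356365) = -144966/(-88577) = -144966*(-1/88577) = 144966/88577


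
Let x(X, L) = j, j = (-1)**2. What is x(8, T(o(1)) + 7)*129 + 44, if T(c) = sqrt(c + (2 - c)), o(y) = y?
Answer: 173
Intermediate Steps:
T(c) = sqrt(2)
j = 1
x(X, L) = 1
x(8, T(o(1)) + 7)*129 + 44 = 1*129 + 44 = 129 + 44 = 173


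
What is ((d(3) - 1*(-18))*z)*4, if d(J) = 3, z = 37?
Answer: 3108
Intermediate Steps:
((d(3) - 1*(-18))*z)*4 = ((3 - 1*(-18))*37)*4 = ((3 + 18)*37)*4 = (21*37)*4 = 777*4 = 3108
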